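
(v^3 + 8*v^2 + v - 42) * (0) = 0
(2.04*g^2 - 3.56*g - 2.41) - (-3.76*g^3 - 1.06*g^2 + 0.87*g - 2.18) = 3.76*g^3 + 3.1*g^2 - 4.43*g - 0.23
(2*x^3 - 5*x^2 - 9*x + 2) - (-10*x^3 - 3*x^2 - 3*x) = 12*x^3 - 2*x^2 - 6*x + 2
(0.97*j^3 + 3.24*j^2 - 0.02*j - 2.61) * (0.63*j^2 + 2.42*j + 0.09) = 0.6111*j^5 + 4.3886*j^4 + 7.9155*j^3 - 1.4011*j^2 - 6.318*j - 0.2349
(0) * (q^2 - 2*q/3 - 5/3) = 0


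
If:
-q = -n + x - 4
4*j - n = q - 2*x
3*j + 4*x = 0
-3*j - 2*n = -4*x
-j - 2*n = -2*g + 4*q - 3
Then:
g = 179/62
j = 16/31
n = -48/31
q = 88/31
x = -12/31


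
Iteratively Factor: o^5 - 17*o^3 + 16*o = (o + 1)*(o^4 - o^3 - 16*o^2 + 16*o) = (o + 1)*(o + 4)*(o^3 - 5*o^2 + 4*o) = (o - 4)*(o + 1)*(o + 4)*(o^2 - o) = (o - 4)*(o - 1)*(o + 1)*(o + 4)*(o)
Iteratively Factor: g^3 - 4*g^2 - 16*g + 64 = (g + 4)*(g^2 - 8*g + 16) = (g - 4)*(g + 4)*(g - 4)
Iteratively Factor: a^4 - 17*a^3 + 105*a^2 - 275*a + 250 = (a - 5)*(a^3 - 12*a^2 + 45*a - 50) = (a - 5)^2*(a^2 - 7*a + 10) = (a - 5)^2*(a - 2)*(a - 5)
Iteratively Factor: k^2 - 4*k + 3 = (k - 3)*(k - 1)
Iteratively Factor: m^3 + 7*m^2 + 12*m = (m + 4)*(m^2 + 3*m) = m*(m + 4)*(m + 3)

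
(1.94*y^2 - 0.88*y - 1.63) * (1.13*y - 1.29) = 2.1922*y^3 - 3.497*y^2 - 0.7067*y + 2.1027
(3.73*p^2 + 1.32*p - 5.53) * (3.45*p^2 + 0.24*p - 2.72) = 12.8685*p^4 + 5.4492*p^3 - 28.9073*p^2 - 4.9176*p + 15.0416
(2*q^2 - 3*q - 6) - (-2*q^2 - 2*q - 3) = 4*q^2 - q - 3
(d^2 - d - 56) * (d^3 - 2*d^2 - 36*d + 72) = d^5 - 3*d^4 - 90*d^3 + 220*d^2 + 1944*d - 4032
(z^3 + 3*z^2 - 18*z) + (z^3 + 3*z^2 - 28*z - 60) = 2*z^3 + 6*z^2 - 46*z - 60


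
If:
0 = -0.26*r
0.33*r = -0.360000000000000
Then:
No Solution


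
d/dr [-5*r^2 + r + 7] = 1 - 10*r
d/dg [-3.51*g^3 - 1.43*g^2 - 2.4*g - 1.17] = -10.53*g^2 - 2.86*g - 2.4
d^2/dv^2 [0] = 0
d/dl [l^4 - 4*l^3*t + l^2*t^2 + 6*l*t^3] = 4*l^3 - 12*l^2*t + 2*l*t^2 + 6*t^3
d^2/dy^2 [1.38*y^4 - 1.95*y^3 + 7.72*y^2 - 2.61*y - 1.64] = 16.56*y^2 - 11.7*y + 15.44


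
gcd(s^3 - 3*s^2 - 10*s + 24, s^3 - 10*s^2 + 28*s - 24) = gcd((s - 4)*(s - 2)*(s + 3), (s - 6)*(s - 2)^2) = s - 2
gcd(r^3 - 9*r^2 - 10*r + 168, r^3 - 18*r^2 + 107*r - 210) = r^2 - 13*r + 42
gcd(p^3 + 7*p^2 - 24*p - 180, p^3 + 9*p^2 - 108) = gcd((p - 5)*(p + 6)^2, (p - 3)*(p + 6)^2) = p^2 + 12*p + 36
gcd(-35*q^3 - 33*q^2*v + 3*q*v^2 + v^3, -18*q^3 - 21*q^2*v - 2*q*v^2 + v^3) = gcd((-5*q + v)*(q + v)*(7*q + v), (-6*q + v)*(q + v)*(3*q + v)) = q + v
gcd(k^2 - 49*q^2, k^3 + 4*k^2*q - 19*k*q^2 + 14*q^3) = k + 7*q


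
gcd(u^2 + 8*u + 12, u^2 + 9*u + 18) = u + 6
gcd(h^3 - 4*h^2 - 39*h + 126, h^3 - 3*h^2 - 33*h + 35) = h - 7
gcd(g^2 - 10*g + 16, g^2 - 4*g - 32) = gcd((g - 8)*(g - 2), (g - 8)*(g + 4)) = g - 8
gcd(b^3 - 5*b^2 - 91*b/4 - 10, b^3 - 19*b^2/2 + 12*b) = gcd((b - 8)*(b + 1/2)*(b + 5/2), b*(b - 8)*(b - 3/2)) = b - 8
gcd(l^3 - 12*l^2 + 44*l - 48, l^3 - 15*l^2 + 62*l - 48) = l - 6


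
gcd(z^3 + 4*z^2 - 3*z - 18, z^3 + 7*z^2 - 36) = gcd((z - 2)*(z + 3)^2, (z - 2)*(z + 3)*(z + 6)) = z^2 + z - 6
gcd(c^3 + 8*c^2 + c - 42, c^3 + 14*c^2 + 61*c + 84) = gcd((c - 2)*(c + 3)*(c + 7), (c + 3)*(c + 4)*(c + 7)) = c^2 + 10*c + 21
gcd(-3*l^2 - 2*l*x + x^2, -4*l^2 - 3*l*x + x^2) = l + x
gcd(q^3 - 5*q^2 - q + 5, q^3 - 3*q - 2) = q + 1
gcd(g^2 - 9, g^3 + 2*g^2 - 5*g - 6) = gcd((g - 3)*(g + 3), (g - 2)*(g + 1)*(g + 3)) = g + 3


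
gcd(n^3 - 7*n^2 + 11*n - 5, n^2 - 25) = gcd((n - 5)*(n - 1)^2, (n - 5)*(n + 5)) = n - 5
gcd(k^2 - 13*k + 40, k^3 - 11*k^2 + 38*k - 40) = k - 5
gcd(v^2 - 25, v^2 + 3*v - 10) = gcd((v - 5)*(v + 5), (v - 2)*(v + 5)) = v + 5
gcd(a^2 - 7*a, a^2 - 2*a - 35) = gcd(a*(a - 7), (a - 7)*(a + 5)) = a - 7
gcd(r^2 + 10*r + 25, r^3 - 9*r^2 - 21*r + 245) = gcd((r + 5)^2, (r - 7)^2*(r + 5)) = r + 5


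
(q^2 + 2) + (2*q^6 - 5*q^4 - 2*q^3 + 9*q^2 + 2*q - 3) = 2*q^6 - 5*q^4 - 2*q^3 + 10*q^2 + 2*q - 1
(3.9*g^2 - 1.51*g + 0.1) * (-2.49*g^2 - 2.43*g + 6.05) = -9.711*g^4 - 5.7171*g^3 + 27.0153*g^2 - 9.3785*g + 0.605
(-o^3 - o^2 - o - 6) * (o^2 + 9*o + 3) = -o^5 - 10*o^4 - 13*o^3 - 18*o^2 - 57*o - 18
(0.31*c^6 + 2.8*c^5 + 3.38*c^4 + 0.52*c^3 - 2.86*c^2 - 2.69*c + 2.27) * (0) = 0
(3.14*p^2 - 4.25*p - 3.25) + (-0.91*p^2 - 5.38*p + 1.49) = 2.23*p^2 - 9.63*p - 1.76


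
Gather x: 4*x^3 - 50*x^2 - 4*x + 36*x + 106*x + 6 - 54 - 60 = 4*x^3 - 50*x^2 + 138*x - 108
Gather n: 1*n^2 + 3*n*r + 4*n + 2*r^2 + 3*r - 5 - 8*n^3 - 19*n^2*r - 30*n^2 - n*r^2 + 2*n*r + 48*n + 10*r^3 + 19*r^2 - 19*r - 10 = -8*n^3 + n^2*(-19*r - 29) + n*(-r^2 + 5*r + 52) + 10*r^3 + 21*r^2 - 16*r - 15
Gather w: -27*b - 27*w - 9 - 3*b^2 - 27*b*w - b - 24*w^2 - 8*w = -3*b^2 - 28*b - 24*w^2 + w*(-27*b - 35) - 9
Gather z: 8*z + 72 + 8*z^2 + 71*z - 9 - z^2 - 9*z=7*z^2 + 70*z + 63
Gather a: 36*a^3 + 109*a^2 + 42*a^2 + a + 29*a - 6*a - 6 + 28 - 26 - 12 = 36*a^3 + 151*a^2 + 24*a - 16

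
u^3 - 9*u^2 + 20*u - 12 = (u - 6)*(u - 2)*(u - 1)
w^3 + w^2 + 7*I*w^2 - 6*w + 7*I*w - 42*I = (w - 2)*(w + 3)*(w + 7*I)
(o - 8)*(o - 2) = o^2 - 10*o + 16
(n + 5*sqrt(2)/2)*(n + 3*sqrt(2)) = n^2 + 11*sqrt(2)*n/2 + 15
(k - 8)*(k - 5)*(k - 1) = k^3 - 14*k^2 + 53*k - 40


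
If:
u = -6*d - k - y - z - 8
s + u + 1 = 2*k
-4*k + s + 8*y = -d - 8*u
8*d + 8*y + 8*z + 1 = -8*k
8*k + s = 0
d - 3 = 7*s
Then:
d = -83/54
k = 35/432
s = -35/54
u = -41/216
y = 145/288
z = 715/864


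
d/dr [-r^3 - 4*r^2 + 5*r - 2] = -3*r^2 - 8*r + 5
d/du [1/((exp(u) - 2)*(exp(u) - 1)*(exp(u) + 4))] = -((exp(u) - 2)*(exp(u) - 1) + (exp(u) - 2)*(exp(u) + 4) + (exp(u) - 1)*(exp(u) + 4))/(4*(exp(u) - 2)^2*(exp(u) + 4)^2*sinh(u/2)^2)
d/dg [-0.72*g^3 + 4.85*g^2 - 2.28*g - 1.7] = -2.16*g^2 + 9.7*g - 2.28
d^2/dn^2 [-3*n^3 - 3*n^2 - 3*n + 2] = -18*n - 6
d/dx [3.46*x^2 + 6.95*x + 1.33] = 6.92*x + 6.95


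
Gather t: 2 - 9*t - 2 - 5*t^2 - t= -5*t^2 - 10*t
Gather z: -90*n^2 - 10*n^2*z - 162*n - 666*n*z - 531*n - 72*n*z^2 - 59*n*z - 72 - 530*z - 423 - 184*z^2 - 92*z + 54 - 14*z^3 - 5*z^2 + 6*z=-90*n^2 - 693*n - 14*z^3 + z^2*(-72*n - 189) + z*(-10*n^2 - 725*n - 616) - 441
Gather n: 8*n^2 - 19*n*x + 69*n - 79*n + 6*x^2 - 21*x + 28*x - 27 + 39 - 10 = 8*n^2 + n*(-19*x - 10) + 6*x^2 + 7*x + 2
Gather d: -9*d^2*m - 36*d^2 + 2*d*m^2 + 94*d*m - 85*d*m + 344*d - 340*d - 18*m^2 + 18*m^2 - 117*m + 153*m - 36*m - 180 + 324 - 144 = d^2*(-9*m - 36) + d*(2*m^2 + 9*m + 4)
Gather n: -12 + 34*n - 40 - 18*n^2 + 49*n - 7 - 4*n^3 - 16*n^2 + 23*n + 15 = -4*n^3 - 34*n^2 + 106*n - 44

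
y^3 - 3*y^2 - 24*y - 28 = (y - 7)*(y + 2)^2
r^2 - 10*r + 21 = (r - 7)*(r - 3)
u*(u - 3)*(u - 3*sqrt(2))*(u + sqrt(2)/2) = u^4 - 5*sqrt(2)*u^3/2 - 3*u^3 - 3*u^2 + 15*sqrt(2)*u^2/2 + 9*u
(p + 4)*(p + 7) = p^2 + 11*p + 28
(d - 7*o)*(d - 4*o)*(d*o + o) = d^3*o - 11*d^2*o^2 + d^2*o + 28*d*o^3 - 11*d*o^2 + 28*o^3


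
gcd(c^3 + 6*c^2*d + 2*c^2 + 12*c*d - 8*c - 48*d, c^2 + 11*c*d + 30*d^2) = c + 6*d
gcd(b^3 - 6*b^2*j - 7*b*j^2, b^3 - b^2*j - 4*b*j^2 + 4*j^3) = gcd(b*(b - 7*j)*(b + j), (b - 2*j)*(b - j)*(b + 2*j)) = 1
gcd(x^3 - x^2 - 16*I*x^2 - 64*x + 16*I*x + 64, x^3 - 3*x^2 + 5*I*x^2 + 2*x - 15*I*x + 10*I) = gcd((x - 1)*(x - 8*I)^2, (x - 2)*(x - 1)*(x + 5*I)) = x - 1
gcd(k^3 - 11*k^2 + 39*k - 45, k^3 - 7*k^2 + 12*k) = k - 3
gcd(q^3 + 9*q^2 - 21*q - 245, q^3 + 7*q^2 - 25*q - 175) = q^2 + 2*q - 35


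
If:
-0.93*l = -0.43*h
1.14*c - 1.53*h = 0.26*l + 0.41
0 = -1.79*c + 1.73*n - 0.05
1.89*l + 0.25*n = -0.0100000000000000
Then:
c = 0.23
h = -0.09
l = -0.04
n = 0.27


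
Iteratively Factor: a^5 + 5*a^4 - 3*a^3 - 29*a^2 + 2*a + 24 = (a + 4)*(a^4 + a^3 - 7*a^2 - a + 6) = (a + 3)*(a + 4)*(a^3 - 2*a^2 - a + 2) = (a + 1)*(a + 3)*(a + 4)*(a^2 - 3*a + 2) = (a - 2)*(a + 1)*(a + 3)*(a + 4)*(a - 1)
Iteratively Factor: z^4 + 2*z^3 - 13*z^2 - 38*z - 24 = (z + 3)*(z^3 - z^2 - 10*z - 8) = (z + 2)*(z + 3)*(z^2 - 3*z - 4) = (z - 4)*(z + 2)*(z + 3)*(z + 1)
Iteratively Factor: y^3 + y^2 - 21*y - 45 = (y + 3)*(y^2 - 2*y - 15) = (y - 5)*(y + 3)*(y + 3)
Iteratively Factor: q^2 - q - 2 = (q - 2)*(q + 1)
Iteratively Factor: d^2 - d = (d)*(d - 1)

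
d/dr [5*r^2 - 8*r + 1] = 10*r - 8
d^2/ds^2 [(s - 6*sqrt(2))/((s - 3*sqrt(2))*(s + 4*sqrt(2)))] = 2*(s^3 - 18*sqrt(2)*s^2 + 36*s - 132*sqrt(2))/(s^6 + 3*sqrt(2)*s^5 - 66*s^4 - 142*sqrt(2)*s^3 + 1584*s^2 + 1728*sqrt(2)*s - 13824)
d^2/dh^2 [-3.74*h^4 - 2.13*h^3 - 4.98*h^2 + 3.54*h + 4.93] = -44.88*h^2 - 12.78*h - 9.96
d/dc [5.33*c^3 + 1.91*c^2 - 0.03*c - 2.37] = 15.99*c^2 + 3.82*c - 0.03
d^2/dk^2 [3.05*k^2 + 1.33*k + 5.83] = 6.10000000000000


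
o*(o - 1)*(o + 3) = o^3 + 2*o^2 - 3*o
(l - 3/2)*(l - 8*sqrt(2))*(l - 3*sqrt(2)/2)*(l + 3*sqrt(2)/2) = l^4 - 8*sqrt(2)*l^3 - 3*l^3/2 - 9*l^2/2 + 12*sqrt(2)*l^2 + 27*l/4 + 36*sqrt(2)*l - 54*sqrt(2)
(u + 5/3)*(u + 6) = u^2 + 23*u/3 + 10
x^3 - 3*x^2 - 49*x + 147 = (x - 7)*(x - 3)*(x + 7)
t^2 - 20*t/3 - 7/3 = (t - 7)*(t + 1/3)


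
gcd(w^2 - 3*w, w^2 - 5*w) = w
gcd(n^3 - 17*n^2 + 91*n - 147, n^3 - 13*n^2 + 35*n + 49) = n^2 - 14*n + 49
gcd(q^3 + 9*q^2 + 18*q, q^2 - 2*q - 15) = q + 3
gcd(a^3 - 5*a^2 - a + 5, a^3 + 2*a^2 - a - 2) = a^2 - 1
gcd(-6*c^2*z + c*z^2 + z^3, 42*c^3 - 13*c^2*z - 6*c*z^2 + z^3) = -6*c^2 + c*z + z^2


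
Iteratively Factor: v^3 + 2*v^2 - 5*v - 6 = (v + 1)*(v^2 + v - 6) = (v + 1)*(v + 3)*(v - 2)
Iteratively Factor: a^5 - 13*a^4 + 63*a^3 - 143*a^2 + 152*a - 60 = (a - 5)*(a^4 - 8*a^3 + 23*a^2 - 28*a + 12) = (a - 5)*(a - 2)*(a^3 - 6*a^2 + 11*a - 6) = (a - 5)*(a - 3)*(a - 2)*(a^2 - 3*a + 2) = (a - 5)*(a - 3)*(a - 2)^2*(a - 1)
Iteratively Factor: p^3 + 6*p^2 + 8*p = (p + 4)*(p^2 + 2*p) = (p + 2)*(p + 4)*(p)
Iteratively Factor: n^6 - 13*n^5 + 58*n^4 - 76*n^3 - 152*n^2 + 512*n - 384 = (n - 4)*(n^5 - 9*n^4 + 22*n^3 + 12*n^2 - 104*n + 96) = (n - 4)*(n - 2)*(n^4 - 7*n^3 + 8*n^2 + 28*n - 48) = (n - 4)*(n - 3)*(n - 2)*(n^3 - 4*n^2 - 4*n + 16) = (n - 4)*(n - 3)*(n - 2)*(n + 2)*(n^2 - 6*n + 8) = (n - 4)^2*(n - 3)*(n - 2)*(n + 2)*(n - 2)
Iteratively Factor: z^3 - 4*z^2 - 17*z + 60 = (z - 3)*(z^2 - z - 20) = (z - 5)*(z - 3)*(z + 4)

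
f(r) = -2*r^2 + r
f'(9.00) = -35.00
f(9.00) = -153.00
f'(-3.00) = 13.00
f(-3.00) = -21.00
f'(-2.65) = 11.60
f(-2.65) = -16.70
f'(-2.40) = 10.60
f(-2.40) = -13.92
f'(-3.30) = 14.20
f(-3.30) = -25.08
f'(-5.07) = 21.28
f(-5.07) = -56.48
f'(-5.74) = 23.96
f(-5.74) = -71.64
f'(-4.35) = 18.40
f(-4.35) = -42.20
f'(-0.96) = 4.84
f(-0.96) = -2.80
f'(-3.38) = 14.52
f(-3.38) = -26.23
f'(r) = 1 - 4*r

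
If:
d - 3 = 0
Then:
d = 3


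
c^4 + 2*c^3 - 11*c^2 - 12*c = c*(c - 3)*(c + 1)*(c + 4)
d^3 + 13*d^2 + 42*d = d*(d + 6)*(d + 7)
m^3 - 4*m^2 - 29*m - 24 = (m - 8)*(m + 1)*(m + 3)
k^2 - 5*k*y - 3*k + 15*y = (k - 3)*(k - 5*y)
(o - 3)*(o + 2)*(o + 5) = o^3 + 4*o^2 - 11*o - 30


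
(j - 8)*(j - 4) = j^2 - 12*j + 32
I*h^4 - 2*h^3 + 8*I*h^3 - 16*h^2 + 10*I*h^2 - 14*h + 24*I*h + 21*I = (h + 7)*(h - I)*(h + 3*I)*(I*h + I)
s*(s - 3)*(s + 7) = s^3 + 4*s^2 - 21*s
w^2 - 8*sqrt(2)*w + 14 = (w - 7*sqrt(2))*(w - sqrt(2))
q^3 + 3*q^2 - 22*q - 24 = (q - 4)*(q + 1)*(q + 6)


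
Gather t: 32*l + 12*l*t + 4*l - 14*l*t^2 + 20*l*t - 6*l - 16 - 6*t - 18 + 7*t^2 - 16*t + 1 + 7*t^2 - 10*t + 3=30*l + t^2*(14 - 14*l) + t*(32*l - 32) - 30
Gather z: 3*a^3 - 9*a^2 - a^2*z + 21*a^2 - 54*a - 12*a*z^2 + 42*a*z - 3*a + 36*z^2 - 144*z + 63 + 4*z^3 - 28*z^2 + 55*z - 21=3*a^3 + 12*a^2 - 57*a + 4*z^3 + z^2*(8 - 12*a) + z*(-a^2 + 42*a - 89) + 42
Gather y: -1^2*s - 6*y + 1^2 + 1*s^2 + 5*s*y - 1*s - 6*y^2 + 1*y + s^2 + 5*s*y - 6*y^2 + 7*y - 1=2*s^2 - 2*s - 12*y^2 + y*(10*s + 2)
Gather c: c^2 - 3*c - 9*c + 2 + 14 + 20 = c^2 - 12*c + 36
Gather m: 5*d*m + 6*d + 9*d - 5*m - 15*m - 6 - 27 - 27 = 15*d + m*(5*d - 20) - 60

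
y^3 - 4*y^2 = y^2*(y - 4)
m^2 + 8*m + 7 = (m + 1)*(m + 7)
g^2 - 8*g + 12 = (g - 6)*(g - 2)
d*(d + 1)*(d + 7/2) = d^3 + 9*d^2/2 + 7*d/2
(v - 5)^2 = v^2 - 10*v + 25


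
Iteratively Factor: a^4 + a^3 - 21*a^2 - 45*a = (a + 3)*(a^3 - 2*a^2 - 15*a) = (a + 3)^2*(a^2 - 5*a) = (a - 5)*(a + 3)^2*(a)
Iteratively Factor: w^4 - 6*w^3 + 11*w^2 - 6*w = (w)*(w^3 - 6*w^2 + 11*w - 6) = w*(w - 1)*(w^2 - 5*w + 6) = w*(w - 2)*(w - 1)*(w - 3)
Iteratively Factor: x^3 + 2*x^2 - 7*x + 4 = (x - 1)*(x^2 + 3*x - 4) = (x - 1)*(x + 4)*(x - 1)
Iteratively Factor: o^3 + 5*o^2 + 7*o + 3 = (o + 3)*(o^2 + 2*o + 1) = (o + 1)*(o + 3)*(o + 1)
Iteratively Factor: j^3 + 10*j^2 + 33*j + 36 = (j + 3)*(j^2 + 7*j + 12) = (j + 3)*(j + 4)*(j + 3)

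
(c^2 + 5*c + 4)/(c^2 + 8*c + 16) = (c + 1)/(c + 4)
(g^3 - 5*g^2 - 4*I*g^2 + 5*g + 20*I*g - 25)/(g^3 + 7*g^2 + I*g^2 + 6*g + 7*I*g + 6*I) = (g^2 - 5*g*(1 + I) + 25*I)/(g^2 + 7*g + 6)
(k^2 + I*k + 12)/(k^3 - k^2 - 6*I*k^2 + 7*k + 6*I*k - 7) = (k^2 + I*k + 12)/(k^3 - k^2*(1 + 6*I) + k*(7 + 6*I) - 7)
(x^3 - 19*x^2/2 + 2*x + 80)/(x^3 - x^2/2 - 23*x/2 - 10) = (x - 8)/(x + 1)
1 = 1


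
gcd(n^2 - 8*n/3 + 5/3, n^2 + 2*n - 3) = n - 1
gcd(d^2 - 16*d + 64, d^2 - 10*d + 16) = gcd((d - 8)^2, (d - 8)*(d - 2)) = d - 8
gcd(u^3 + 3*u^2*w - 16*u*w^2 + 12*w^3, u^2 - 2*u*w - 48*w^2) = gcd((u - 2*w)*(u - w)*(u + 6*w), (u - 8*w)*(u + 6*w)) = u + 6*w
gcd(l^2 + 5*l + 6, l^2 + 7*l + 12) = l + 3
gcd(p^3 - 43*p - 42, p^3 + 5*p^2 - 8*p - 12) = p^2 + 7*p + 6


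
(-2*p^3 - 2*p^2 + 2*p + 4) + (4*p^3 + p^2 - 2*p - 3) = 2*p^3 - p^2 + 1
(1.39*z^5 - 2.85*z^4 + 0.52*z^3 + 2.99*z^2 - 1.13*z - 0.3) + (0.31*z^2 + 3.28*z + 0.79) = 1.39*z^5 - 2.85*z^4 + 0.52*z^3 + 3.3*z^2 + 2.15*z + 0.49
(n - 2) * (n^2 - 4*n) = n^3 - 6*n^2 + 8*n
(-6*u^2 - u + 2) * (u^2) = -6*u^4 - u^3 + 2*u^2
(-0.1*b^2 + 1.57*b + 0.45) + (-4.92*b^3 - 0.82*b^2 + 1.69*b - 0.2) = -4.92*b^3 - 0.92*b^2 + 3.26*b + 0.25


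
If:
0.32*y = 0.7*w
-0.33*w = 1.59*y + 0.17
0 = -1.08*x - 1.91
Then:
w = -0.04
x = -1.77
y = -0.10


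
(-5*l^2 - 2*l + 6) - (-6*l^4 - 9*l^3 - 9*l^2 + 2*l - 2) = 6*l^4 + 9*l^3 + 4*l^2 - 4*l + 8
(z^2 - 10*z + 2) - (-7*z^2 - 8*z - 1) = 8*z^2 - 2*z + 3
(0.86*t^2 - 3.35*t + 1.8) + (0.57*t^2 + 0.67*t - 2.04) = 1.43*t^2 - 2.68*t - 0.24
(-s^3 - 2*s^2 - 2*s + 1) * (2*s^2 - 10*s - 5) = -2*s^5 + 6*s^4 + 21*s^3 + 32*s^2 - 5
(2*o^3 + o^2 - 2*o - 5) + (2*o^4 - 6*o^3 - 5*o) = 2*o^4 - 4*o^3 + o^2 - 7*o - 5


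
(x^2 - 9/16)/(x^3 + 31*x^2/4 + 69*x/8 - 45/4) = (4*x + 3)/(2*(2*x^2 + 17*x + 30))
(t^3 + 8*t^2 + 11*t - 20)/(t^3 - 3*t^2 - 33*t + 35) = (t + 4)/(t - 7)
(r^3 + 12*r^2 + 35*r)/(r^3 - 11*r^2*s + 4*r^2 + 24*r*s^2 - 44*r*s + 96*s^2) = r*(r^2 + 12*r + 35)/(r^3 - 11*r^2*s + 4*r^2 + 24*r*s^2 - 44*r*s + 96*s^2)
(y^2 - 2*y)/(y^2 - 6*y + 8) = y/(y - 4)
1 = 1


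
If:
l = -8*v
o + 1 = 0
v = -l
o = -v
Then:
No Solution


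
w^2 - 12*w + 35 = (w - 7)*(w - 5)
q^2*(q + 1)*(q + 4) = q^4 + 5*q^3 + 4*q^2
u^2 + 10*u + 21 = (u + 3)*(u + 7)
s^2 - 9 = (s - 3)*(s + 3)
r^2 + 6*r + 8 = (r + 2)*(r + 4)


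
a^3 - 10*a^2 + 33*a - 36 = (a - 4)*(a - 3)^2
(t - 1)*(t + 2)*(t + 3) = t^3 + 4*t^2 + t - 6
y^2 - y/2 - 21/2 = (y - 7/2)*(y + 3)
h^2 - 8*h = h*(h - 8)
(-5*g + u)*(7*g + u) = -35*g^2 + 2*g*u + u^2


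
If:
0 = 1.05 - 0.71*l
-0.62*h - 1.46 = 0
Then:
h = -2.35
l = 1.48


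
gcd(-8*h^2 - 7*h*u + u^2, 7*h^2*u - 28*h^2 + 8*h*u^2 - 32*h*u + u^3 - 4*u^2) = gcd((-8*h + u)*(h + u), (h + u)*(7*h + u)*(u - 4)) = h + u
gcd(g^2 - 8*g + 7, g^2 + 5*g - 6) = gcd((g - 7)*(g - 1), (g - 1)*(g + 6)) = g - 1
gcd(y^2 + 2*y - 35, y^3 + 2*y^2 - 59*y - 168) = y + 7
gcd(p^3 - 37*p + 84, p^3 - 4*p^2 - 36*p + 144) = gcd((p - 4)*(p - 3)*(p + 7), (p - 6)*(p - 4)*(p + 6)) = p - 4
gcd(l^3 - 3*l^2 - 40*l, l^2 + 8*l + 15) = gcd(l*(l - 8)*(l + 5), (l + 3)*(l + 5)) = l + 5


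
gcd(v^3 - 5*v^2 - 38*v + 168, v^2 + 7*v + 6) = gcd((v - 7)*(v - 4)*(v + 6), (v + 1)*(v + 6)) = v + 6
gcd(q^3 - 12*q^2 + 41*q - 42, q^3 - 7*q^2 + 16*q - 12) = q^2 - 5*q + 6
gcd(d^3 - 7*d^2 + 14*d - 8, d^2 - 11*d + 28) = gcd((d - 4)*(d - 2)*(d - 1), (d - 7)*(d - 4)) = d - 4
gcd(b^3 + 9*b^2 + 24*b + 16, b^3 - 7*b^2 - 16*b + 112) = b + 4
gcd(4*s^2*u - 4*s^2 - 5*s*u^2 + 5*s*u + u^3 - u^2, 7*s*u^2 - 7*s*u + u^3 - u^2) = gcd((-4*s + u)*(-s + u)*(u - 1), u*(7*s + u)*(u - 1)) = u - 1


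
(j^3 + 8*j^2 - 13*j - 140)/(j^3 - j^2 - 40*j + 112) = (j + 5)/(j - 4)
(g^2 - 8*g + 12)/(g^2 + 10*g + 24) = (g^2 - 8*g + 12)/(g^2 + 10*g + 24)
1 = 1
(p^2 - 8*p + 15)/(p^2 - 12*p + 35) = (p - 3)/(p - 7)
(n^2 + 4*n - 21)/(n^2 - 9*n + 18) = (n + 7)/(n - 6)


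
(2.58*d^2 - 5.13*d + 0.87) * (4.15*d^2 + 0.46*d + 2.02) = 10.707*d^4 - 20.1027*d^3 + 6.4623*d^2 - 9.9624*d + 1.7574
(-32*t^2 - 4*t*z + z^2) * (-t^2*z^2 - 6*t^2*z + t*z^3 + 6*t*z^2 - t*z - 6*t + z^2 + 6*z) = 32*t^4*z^2 + 192*t^4*z - 28*t^3*z^3 - 168*t^3*z^2 + 32*t^3*z + 192*t^3 - 5*t^2*z^4 - 30*t^2*z^3 - 28*t^2*z^2 - 168*t^2*z + t*z^5 + 6*t*z^4 - 5*t*z^3 - 30*t*z^2 + z^4 + 6*z^3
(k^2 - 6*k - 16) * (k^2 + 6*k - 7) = k^4 - 59*k^2 - 54*k + 112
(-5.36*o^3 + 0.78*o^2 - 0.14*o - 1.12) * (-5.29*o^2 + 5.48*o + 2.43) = 28.3544*o^5 - 33.499*o^4 - 8.0098*o^3 + 7.053*o^2 - 6.4778*o - 2.7216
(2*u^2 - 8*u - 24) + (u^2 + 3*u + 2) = 3*u^2 - 5*u - 22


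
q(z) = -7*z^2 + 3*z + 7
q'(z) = 3 - 14*z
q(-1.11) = -4.95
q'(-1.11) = 18.54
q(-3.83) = -107.17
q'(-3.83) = 56.62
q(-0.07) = 6.76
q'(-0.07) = 3.98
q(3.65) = -75.31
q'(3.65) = -48.10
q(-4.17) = -127.23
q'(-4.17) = 61.38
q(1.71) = -8.34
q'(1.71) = -20.94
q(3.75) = -80.19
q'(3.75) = -49.50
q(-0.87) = -0.91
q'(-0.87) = 15.18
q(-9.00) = -587.00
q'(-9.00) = 129.00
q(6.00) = -227.00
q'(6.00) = -81.00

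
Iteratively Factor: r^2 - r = (r - 1)*(r)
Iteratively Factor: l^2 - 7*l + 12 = (l - 3)*(l - 4)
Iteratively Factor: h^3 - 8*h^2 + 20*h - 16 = (h - 2)*(h^2 - 6*h + 8) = (h - 4)*(h - 2)*(h - 2)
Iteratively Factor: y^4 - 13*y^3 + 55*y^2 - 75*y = (y - 5)*(y^3 - 8*y^2 + 15*y) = (y - 5)^2*(y^2 - 3*y) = y*(y - 5)^2*(y - 3)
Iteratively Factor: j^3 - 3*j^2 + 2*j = (j)*(j^2 - 3*j + 2) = j*(j - 2)*(j - 1)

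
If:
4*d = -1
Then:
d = -1/4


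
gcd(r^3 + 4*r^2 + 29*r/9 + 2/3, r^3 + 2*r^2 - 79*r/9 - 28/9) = r + 1/3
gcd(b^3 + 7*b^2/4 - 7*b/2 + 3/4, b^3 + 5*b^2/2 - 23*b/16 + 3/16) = b^2 + 11*b/4 - 3/4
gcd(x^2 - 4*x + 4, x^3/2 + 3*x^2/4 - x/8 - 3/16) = 1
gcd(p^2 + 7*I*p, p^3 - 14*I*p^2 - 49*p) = p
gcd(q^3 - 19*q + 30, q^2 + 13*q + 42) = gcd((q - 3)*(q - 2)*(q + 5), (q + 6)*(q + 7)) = 1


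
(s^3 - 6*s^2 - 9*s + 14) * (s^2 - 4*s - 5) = s^5 - 10*s^4 + 10*s^3 + 80*s^2 - 11*s - 70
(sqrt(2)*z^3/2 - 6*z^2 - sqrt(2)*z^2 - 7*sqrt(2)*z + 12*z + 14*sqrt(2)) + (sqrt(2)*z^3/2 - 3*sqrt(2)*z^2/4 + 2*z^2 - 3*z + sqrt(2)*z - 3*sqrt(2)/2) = sqrt(2)*z^3 - 4*z^2 - 7*sqrt(2)*z^2/4 - 6*sqrt(2)*z + 9*z + 25*sqrt(2)/2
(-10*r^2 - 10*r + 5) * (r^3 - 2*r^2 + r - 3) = -10*r^5 + 10*r^4 + 15*r^3 + 10*r^2 + 35*r - 15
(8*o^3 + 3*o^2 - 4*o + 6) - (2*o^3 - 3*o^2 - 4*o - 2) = 6*o^3 + 6*o^2 + 8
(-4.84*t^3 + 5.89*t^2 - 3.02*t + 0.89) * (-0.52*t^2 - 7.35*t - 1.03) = 2.5168*t^5 + 32.5112*t^4 - 36.7359*t^3 + 15.6675*t^2 - 3.4309*t - 0.9167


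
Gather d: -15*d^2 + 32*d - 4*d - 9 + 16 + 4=-15*d^2 + 28*d + 11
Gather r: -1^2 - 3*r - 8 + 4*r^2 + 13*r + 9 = 4*r^2 + 10*r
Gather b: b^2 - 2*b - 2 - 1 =b^2 - 2*b - 3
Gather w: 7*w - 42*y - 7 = 7*w - 42*y - 7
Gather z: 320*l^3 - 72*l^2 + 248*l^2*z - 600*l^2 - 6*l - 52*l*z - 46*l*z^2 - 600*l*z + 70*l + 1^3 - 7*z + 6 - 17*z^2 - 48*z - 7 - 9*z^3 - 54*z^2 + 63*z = 320*l^3 - 672*l^2 + 64*l - 9*z^3 + z^2*(-46*l - 71) + z*(248*l^2 - 652*l + 8)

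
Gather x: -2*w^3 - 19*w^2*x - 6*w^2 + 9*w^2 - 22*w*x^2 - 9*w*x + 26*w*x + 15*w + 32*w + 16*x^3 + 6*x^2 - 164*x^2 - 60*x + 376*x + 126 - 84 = -2*w^3 + 3*w^2 + 47*w + 16*x^3 + x^2*(-22*w - 158) + x*(-19*w^2 + 17*w + 316) + 42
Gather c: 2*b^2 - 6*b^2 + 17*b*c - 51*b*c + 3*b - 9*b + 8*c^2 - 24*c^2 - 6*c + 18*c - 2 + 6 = -4*b^2 - 6*b - 16*c^2 + c*(12 - 34*b) + 4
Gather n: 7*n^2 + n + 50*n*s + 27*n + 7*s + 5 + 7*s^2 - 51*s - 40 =7*n^2 + n*(50*s + 28) + 7*s^2 - 44*s - 35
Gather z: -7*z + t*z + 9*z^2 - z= 9*z^2 + z*(t - 8)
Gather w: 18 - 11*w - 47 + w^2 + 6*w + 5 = w^2 - 5*w - 24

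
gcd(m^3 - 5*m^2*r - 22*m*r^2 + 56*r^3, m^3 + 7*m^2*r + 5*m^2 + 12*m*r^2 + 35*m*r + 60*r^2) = m + 4*r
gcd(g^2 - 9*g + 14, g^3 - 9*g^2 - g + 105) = g - 7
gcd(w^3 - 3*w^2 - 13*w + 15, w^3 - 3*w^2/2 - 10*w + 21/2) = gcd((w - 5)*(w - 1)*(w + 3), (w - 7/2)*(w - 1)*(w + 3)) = w^2 + 2*w - 3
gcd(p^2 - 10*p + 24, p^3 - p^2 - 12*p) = p - 4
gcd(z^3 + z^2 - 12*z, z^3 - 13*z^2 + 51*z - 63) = z - 3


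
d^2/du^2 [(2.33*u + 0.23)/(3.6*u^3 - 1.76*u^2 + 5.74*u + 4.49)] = (181.1808*u^5 - 52.8076800000001*u^4 - 105.175904*u^3 - 419.154432*u^2 + 74.22792*u - 101.309316)/(46.656*u^9 - 68.4288*u^8 + 256.62528*u^7 - 49.092416*u^6 + 238.482912*u^5 + 424.449504*u^4 + 134.689648*u^3 + 337.358844*u^2 + 347.156922*u + 90.518849)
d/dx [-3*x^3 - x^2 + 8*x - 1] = -9*x^2 - 2*x + 8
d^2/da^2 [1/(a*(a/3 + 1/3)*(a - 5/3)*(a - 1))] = 18*(90*a^6 - 225*a^5 + 69*a^4 + 150*a^3 - 48*a^2 - 45*a + 25)/(a^3*(27*a^9 - 135*a^8 + 144*a^7 + 280*a^6 - 594*a^5 - 30*a^4 + 648*a^3 - 240*a^2 - 225*a + 125))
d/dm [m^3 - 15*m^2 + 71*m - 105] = 3*m^2 - 30*m + 71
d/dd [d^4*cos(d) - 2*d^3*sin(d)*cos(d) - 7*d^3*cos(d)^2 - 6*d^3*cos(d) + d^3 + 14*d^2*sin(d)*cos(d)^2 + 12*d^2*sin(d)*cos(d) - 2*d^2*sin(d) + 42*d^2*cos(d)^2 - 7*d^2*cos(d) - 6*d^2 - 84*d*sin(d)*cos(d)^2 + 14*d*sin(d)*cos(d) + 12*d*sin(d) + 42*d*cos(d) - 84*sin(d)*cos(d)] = -d^4*sin(d) + 6*d^3*sin(d) + 7*d^3*sin(2*d) + 4*d^3*cos(d) - 2*d^3*cos(2*d) + 7*d^2*sin(d) - 45*d^2*sin(2*d) - 33*d^2*cos(d)/2 + 3*d^2*cos(2*d)/2 + 21*d^2*cos(3*d)/2 - 15*d^2/2 - 39*d*sin(d) + 12*d*sin(2*d) + 7*d*sin(3*d) - 23*d*cos(d) + 56*d*cos(2*d) - 63*d*cos(3*d) + 30*d - 9*sin(d) + 7*sin(2*d) - 21*sin(3*d) + 42*cos(d) - 84*cos(2*d)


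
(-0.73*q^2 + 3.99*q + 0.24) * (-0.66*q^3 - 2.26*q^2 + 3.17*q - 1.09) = 0.4818*q^5 - 0.983600000000001*q^4 - 11.4899*q^3 + 12.9016*q^2 - 3.5883*q - 0.2616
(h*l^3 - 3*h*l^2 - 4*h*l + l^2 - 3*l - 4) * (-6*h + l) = -6*h^2*l^3 + 18*h^2*l^2 + 24*h^2*l + h*l^4 - 3*h*l^3 - 10*h*l^2 + 18*h*l + 24*h + l^3 - 3*l^2 - 4*l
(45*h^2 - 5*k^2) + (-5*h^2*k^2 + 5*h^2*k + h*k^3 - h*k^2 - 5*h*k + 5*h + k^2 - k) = -5*h^2*k^2 + 5*h^2*k + 45*h^2 + h*k^3 - h*k^2 - 5*h*k + 5*h - 4*k^2 - k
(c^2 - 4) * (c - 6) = c^3 - 6*c^2 - 4*c + 24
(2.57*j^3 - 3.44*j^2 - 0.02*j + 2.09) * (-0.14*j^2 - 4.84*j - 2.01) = -0.3598*j^5 - 11.9572*j^4 + 11.4867*j^3 + 6.7186*j^2 - 10.0754*j - 4.2009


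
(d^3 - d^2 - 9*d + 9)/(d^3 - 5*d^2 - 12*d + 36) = (d^2 - 4*d + 3)/(d^2 - 8*d + 12)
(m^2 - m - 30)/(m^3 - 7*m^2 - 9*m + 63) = (m^2 - m - 30)/(m^3 - 7*m^2 - 9*m + 63)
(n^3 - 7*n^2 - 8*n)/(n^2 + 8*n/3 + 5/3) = 3*n*(n - 8)/(3*n + 5)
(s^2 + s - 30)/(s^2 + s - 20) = (s^2 + s - 30)/(s^2 + s - 20)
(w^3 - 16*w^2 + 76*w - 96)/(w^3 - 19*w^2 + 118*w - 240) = (w - 2)/(w - 5)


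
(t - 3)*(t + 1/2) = t^2 - 5*t/2 - 3/2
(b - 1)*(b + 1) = b^2 - 1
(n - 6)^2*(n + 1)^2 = n^4 - 10*n^3 + 13*n^2 + 60*n + 36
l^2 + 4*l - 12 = (l - 2)*(l + 6)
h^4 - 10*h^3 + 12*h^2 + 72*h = h*(h - 6)^2*(h + 2)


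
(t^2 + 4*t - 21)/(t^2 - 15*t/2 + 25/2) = 2*(t^2 + 4*t - 21)/(2*t^2 - 15*t + 25)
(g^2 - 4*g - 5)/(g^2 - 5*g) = (g + 1)/g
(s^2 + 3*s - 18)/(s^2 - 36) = (s - 3)/(s - 6)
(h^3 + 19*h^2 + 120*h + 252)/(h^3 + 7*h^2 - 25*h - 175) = (h^2 + 12*h + 36)/(h^2 - 25)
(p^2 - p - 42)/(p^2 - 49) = (p + 6)/(p + 7)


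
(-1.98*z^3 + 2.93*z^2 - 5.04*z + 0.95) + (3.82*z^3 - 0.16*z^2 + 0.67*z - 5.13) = 1.84*z^3 + 2.77*z^2 - 4.37*z - 4.18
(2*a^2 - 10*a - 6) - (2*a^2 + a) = -11*a - 6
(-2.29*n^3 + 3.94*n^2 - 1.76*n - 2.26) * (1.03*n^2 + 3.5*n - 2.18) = -2.3587*n^5 - 3.9568*n^4 + 16.9694*n^3 - 17.077*n^2 - 4.0732*n + 4.9268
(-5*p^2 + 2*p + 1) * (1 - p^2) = 5*p^4 - 2*p^3 - 6*p^2 + 2*p + 1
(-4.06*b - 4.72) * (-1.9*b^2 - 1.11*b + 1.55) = 7.714*b^3 + 13.4746*b^2 - 1.0538*b - 7.316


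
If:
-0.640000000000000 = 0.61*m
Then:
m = -1.05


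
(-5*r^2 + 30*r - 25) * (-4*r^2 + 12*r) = 20*r^4 - 180*r^3 + 460*r^2 - 300*r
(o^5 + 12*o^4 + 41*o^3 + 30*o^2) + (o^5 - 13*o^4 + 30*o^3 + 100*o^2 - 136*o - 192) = 2*o^5 - o^4 + 71*o^3 + 130*o^2 - 136*o - 192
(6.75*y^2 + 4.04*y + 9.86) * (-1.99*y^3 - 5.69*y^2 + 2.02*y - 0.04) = -13.4325*y^5 - 46.4471*y^4 - 28.974*y^3 - 48.2126*y^2 + 19.7556*y - 0.3944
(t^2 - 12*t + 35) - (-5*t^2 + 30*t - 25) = 6*t^2 - 42*t + 60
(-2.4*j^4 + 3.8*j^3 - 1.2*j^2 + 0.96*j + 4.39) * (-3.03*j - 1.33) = 7.272*j^5 - 8.322*j^4 - 1.418*j^3 - 1.3128*j^2 - 14.5785*j - 5.8387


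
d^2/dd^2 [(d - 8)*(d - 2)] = 2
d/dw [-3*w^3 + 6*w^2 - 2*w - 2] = -9*w^2 + 12*w - 2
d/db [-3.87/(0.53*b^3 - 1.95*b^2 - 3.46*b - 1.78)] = (6.1533*b^2 - 15.093*b - 13.3902)/(-0.53*b^3 + 1.95*b^2 + 3.46*b + 1.78)^2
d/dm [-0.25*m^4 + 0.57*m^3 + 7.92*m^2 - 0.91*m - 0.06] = -1.0*m^3 + 1.71*m^2 + 15.84*m - 0.91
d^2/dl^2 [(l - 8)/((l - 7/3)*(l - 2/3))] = 162*(9*l^3 - 216*l^2 + 606*l - 494)/(729*l^6 - 6561*l^5 + 23085*l^4 - 40095*l^3 + 35910*l^2 - 15876*l + 2744)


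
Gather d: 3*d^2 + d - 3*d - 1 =3*d^2 - 2*d - 1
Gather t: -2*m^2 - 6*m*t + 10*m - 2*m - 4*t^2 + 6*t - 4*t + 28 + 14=-2*m^2 + 8*m - 4*t^2 + t*(2 - 6*m) + 42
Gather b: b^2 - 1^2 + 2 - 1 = b^2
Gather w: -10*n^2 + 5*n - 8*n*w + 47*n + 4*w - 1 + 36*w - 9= -10*n^2 + 52*n + w*(40 - 8*n) - 10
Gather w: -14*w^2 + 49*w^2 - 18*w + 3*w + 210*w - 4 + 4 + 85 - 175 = 35*w^2 + 195*w - 90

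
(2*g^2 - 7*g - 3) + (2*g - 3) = 2*g^2 - 5*g - 6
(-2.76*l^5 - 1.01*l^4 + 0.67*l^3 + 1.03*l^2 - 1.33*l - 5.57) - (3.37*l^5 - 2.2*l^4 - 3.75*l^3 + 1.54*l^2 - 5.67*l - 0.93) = -6.13*l^5 + 1.19*l^4 + 4.42*l^3 - 0.51*l^2 + 4.34*l - 4.64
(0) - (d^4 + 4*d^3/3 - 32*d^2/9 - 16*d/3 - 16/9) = -d^4 - 4*d^3/3 + 32*d^2/9 + 16*d/3 + 16/9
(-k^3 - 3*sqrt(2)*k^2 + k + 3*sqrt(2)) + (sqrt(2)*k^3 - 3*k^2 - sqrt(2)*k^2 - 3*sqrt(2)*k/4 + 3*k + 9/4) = -k^3 + sqrt(2)*k^3 - 4*sqrt(2)*k^2 - 3*k^2 - 3*sqrt(2)*k/4 + 4*k + 9/4 + 3*sqrt(2)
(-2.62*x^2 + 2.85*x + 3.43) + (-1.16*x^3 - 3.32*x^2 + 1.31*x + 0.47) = -1.16*x^3 - 5.94*x^2 + 4.16*x + 3.9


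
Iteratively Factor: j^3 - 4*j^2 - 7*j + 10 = (j + 2)*(j^2 - 6*j + 5) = (j - 1)*(j + 2)*(j - 5)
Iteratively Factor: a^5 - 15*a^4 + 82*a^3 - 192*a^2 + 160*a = (a - 2)*(a^4 - 13*a^3 + 56*a^2 - 80*a) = a*(a - 2)*(a^3 - 13*a^2 + 56*a - 80) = a*(a - 5)*(a - 2)*(a^2 - 8*a + 16) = a*(a - 5)*(a - 4)*(a - 2)*(a - 4)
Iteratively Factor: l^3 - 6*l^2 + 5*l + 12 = (l - 3)*(l^2 - 3*l - 4) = (l - 4)*(l - 3)*(l + 1)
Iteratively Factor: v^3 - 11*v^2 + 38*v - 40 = (v - 2)*(v^2 - 9*v + 20) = (v - 5)*(v - 2)*(v - 4)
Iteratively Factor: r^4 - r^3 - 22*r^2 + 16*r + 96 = (r + 4)*(r^3 - 5*r^2 - 2*r + 24) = (r + 2)*(r + 4)*(r^2 - 7*r + 12) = (r - 3)*(r + 2)*(r + 4)*(r - 4)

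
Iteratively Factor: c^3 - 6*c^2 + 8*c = (c)*(c^2 - 6*c + 8) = c*(c - 2)*(c - 4)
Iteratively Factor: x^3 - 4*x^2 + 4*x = (x - 2)*(x^2 - 2*x) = (x - 2)^2*(x)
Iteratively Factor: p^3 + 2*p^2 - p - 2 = (p - 1)*(p^2 + 3*p + 2) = (p - 1)*(p + 1)*(p + 2)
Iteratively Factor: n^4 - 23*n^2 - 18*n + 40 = (n - 5)*(n^3 + 5*n^2 + 2*n - 8) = (n - 5)*(n - 1)*(n^2 + 6*n + 8) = (n - 5)*(n - 1)*(n + 2)*(n + 4)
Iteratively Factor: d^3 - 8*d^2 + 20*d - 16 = (d - 2)*(d^2 - 6*d + 8) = (d - 2)^2*(d - 4)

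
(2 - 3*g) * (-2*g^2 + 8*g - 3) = 6*g^3 - 28*g^2 + 25*g - 6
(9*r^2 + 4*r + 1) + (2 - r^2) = 8*r^2 + 4*r + 3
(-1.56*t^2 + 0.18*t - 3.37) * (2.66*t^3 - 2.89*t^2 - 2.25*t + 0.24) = -4.1496*t^5 + 4.9872*t^4 - 5.9744*t^3 + 8.9599*t^2 + 7.6257*t - 0.8088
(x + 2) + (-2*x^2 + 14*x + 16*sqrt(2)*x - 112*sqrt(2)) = -2*x^2 + 15*x + 16*sqrt(2)*x - 112*sqrt(2) + 2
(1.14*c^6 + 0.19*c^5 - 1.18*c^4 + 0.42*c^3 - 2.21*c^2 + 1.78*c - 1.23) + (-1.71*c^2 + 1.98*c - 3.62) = 1.14*c^6 + 0.19*c^5 - 1.18*c^4 + 0.42*c^3 - 3.92*c^2 + 3.76*c - 4.85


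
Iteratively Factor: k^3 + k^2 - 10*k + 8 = (k - 1)*(k^2 + 2*k - 8) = (k - 1)*(k + 4)*(k - 2)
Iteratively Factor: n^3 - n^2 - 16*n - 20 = (n + 2)*(n^2 - 3*n - 10) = (n - 5)*(n + 2)*(n + 2)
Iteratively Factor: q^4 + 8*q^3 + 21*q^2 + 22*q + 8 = (q + 4)*(q^3 + 4*q^2 + 5*q + 2) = (q + 1)*(q + 4)*(q^2 + 3*q + 2) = (q + 1)^2*(q + 4)*(q + 2)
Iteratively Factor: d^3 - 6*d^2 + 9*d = (d)*(d^2 - 6*d + 9) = d*(d - 3)*(d - 3)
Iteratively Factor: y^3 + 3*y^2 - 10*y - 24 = (y + 2)*(y^2 + y - 12) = (y - 3)*(y + 2)*(y + 4)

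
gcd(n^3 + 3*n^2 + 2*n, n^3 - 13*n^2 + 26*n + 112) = n + 2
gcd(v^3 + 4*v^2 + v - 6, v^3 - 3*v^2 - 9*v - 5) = 1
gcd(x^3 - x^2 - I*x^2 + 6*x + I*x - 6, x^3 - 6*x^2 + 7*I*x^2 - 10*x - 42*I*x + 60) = x + 2*I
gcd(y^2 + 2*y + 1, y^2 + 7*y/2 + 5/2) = y + 1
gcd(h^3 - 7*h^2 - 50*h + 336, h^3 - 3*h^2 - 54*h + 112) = h^2 - h - 56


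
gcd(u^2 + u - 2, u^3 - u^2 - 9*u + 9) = u - 1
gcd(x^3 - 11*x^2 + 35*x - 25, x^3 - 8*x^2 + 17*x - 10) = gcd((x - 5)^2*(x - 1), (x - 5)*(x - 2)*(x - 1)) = x^2 - 6*x + 5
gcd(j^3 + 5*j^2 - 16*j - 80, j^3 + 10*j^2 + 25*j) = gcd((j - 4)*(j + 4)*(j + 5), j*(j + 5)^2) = j + 5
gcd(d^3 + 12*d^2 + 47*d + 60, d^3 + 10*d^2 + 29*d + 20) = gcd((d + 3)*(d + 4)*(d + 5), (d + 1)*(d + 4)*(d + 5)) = d^2 + 9*d + 20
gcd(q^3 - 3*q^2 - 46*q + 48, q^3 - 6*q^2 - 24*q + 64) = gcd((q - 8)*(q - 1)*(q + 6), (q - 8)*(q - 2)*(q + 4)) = q - 8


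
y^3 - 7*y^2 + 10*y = y*(y - 5)*(y - 2)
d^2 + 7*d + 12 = (d + 3)*(d + 4)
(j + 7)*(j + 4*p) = j^2 + 4*j*p + 7*j + 28*p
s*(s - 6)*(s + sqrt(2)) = s^3 - 6*s^2 + sqrt(2)*s^2 - 6*sqrt(2)*s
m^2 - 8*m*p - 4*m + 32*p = (m - 4)*(m - 8*p)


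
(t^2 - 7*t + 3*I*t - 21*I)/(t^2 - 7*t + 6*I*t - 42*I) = (t + 3*I)/(t + 6*I)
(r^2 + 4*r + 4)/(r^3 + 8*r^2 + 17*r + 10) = (r + 2)/(r^2 + 6*r + 5)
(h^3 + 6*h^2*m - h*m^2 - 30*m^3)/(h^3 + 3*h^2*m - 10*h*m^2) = (h + 3*m)/h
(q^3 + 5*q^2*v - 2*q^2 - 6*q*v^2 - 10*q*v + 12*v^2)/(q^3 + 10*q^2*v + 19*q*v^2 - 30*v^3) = (q - 2)/(q + 5*v)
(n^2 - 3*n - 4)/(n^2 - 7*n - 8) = (n - 4)/(n - 8)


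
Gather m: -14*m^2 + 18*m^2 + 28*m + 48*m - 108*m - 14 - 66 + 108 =4*m^2 - 32*m + 28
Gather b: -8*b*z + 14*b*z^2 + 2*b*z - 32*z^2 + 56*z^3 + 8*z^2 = b*(14*z^2 - 6*z) + 56*z^3 - 24*z^2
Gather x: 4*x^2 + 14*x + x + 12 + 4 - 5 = 4*x^2 + 15*x + 11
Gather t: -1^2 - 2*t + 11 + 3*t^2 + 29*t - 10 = 3*t^2 + 27*t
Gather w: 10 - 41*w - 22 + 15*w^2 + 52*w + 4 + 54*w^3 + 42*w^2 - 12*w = 54*w^3 + 57*w^2 - w - 8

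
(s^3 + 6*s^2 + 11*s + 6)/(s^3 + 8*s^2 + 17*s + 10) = (s + 3)/(s + 5)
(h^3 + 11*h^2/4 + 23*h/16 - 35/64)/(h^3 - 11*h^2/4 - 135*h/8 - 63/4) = (16*h^2 + 16*h - 5)/(8*(2*h^2 - 9*h - 18))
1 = 1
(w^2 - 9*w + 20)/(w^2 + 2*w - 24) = (w - 5)/(w + 6)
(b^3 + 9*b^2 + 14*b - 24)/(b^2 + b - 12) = (b^2 + 5*b - 6)/(b - 3)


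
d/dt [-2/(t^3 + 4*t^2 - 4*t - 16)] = 2*(3*t^2 + 8*t - 4)/(t^3 + 4*t^2 - 4*t - 16)^2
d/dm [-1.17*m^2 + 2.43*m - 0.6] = 2.43 - 2.34*m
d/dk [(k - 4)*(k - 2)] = 2*k - 6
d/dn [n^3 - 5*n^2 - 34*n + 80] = 3*n^2 - 10*n - 34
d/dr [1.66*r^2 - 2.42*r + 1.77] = 3.32*r - 2.42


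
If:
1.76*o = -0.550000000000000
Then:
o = -0.31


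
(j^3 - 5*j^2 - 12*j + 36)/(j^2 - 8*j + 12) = j + 3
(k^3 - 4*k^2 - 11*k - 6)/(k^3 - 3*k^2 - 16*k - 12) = (k + 1)/(k + 2)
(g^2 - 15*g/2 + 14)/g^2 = 1 - 15/(2*g) + 14/g^2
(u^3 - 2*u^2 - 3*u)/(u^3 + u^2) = (u - 3)/u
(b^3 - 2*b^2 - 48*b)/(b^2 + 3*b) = (b^2 - 2*b - 48)/(b + 3)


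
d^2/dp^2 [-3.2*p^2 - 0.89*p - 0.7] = -6.40000000000000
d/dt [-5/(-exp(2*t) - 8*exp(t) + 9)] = 10*(-exp(t) - 4)*exp(t)/(exp(2*t) + 8*exp(t) - 9)^2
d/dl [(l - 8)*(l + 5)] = 2*l - 3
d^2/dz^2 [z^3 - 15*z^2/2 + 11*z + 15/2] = 6*z - 15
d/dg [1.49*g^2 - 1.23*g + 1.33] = 2.98*g - 1.23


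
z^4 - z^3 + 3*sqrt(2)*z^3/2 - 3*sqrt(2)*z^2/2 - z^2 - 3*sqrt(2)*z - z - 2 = (z - 2)*(z + 1)*(z + sqrt(2)/2)*(z + sqrt(2))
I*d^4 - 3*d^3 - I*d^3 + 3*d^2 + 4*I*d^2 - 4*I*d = d*(d - I)*(d + 4*I)*(I*d - I)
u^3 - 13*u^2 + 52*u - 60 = (u - 6)*(u - 5)*(u - 2)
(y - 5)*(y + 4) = y^2 - y - 20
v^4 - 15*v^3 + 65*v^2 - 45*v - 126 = (v - 7)*(v - 6)*(v - 3)*(v + 1)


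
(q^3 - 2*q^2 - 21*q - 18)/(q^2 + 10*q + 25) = (q^3 - 2*q^2 - 21*q - 18)/(q^2 + 10*q + 25)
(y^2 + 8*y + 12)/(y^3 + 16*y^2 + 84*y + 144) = (y + 2)/(y^2 + 10*y + 24)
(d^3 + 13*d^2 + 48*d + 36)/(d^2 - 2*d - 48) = (d^2 + 7*d + 6)/(d - 8)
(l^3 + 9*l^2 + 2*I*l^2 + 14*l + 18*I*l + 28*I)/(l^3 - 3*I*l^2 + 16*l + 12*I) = (l^2 + 9*l + 14)/(l^2 - 5*I*l + 6)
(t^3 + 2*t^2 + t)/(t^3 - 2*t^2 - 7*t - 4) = t/(t - 4)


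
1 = 1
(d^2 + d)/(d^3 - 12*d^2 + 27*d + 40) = d/(d^2 - 13*d + 40)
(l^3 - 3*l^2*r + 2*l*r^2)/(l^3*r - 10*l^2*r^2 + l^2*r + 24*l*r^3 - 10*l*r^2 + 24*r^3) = l*(l^2 - 3*l*r + 2*r^2)/(r*(l^3 - 10*l^2*r + l^2 + 24*l*r^2 - 10*l*r + 24*r^2))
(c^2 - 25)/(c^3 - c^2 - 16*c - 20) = (c + 5)/(c^2 + 4*c + 4)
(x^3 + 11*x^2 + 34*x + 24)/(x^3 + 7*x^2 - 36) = (x^2 + 5*x + 4)/(x^2 + x - 6)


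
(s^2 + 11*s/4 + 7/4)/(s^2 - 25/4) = (4*s^2 + 11*s + 7)/(4*s^2 - 25)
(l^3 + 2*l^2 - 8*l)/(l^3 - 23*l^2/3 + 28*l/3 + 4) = 3*l*(l + 4)/(3*l^2 - 17*l - 6)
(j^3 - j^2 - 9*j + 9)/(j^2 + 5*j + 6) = (j^2 - 4*j + 3)/(j + 2)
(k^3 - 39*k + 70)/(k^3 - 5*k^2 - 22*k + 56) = (k^2 + 2*k - 35)/(k^2 - 3*k - 28)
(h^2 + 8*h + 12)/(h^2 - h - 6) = (h + 6)/(h - 3)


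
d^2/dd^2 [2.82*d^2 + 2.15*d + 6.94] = 5.64000000000000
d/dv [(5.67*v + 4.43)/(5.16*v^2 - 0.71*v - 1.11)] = (29.2572*v^2 - 4.0257*v - (5.67*v + 4.43)*(10.32*v - 0.71) - 6.2937)/(-5.16*v^2 + 0.71*v + 1.11)^2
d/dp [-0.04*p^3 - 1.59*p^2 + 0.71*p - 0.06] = -0.12*p^2 - 3.18*p + 0.71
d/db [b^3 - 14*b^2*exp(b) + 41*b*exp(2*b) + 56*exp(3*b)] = -14*b^2*exp(b) + 3*b^2 + 82*b*exp(2*b) - 28*b*exp(b) + 168*exp(3*b) + 41*exp(2*b)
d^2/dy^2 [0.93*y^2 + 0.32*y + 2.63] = 1.86000000000000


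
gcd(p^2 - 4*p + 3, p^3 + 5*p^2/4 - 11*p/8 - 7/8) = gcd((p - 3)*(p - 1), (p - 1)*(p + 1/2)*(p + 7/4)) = p - 1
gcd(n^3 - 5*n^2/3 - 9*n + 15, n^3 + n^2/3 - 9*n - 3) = n^2 - 9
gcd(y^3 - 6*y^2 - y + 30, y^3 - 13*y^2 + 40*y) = y - 5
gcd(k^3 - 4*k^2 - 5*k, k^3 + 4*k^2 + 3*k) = k^2 + k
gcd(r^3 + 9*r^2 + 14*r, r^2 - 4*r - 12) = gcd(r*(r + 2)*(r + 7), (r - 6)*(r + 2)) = r + 2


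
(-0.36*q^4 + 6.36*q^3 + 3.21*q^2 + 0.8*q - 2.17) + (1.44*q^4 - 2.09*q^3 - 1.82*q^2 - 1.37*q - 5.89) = 1.08*q^4 + 4.27*q^3 + 1.39*q^2 - 0.57*q - 8.06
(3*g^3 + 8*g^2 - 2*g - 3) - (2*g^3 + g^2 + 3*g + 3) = g^3 + 7*g^2 - 5*g - 6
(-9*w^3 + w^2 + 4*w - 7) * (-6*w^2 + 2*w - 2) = 54*w^5 - 24*w^4 - 4*w^3 + 48*w^2 - 22*w + 14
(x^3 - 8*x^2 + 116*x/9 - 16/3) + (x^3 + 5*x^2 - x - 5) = 2*x^3 - 3*x^2 + 107*x/9 - 31/3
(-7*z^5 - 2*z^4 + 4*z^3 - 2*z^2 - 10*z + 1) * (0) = 0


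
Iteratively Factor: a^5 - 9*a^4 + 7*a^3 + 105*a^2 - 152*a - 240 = (a - 4)*(a^4 - 5*a^3 - 13*a^2 + 53*a + 60) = (a - 4)*(a + 1)*(a^3 - 6*a^2 - 7*a + 60) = (a - 4)*(a + 1)*(a + 3)*(a^2 - 9*a + 20) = (a - 4)^2*(a + 1)*(a + 3)*(a - 5)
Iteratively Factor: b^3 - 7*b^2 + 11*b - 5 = (b - 5)*(b^2 - 2*b + 1) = (b - 5)*(b - 1)*(b - 1)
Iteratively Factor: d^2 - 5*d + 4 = (d - 1)*(d - 4)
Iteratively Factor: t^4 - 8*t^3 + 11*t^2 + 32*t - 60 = (t - 5)*(t^3 - 3*t^2 - 4*t + 12) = (t - 5)*(t - 2)*(t^2 - t - 6) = (t - 5)*(t - 3)*(t - 2)*(t + 2)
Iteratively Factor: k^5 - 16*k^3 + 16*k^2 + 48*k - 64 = (k + 4)*(k^4 - 4*k^3 + 16*k - 16) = (k + 2)*(k + 4)*(k^3 - 6*k^2 + 12*k - 8) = (k - 2)*(k + 2)*(k + 4)*(k^2 - 4*k + 4) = (k - 2)^2*(k + 2)*(k + 4)*(k - 2)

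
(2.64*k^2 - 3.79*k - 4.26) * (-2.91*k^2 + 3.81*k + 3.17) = -7.6824*k^4 + 21.0873*k^3 + 6.3255*k^2 - 28.2449*k - 13.5042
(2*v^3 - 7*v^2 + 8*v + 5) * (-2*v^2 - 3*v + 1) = -4*v^5 + 8*v^4 + 7*v^3 - 41*v^2 - 7*v + 5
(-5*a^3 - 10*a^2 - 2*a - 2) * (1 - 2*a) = 10*a^4 + 15*a^3 - 6*a^2 + 2*a - 2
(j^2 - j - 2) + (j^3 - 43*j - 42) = j^3 + j^2 - 44*j - 44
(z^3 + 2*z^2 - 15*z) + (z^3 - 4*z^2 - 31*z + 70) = 2*z^3 - 2*z^2 - 46*z + 70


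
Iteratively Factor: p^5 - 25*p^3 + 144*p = (p)*(p^4 - 25*p^2 + 144) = p*(p - 3)*(p^3 + 3*p^2 - 16*p - 48) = p*(p - 3)*(p + 3)*(p^2 - 16) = p*(p - 4)*(p - 3)*(p + 3)*(p + 4)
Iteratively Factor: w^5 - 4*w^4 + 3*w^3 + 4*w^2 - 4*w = (w - 2)*(w^4 - 2*w^3 - w^2 + 2*w) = w*(w - 2)*(w^3 - 2*w^2 - w + 2) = w*(w - 2)*(w - 1)*(w^2 - w - 2) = w*(w - 2)^2*(w - 1)*(w + 1)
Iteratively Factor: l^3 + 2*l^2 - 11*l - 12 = (l + 4)*(l^2 - 2*l - 3) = (l + 1)*(l + 4)*(l - 3)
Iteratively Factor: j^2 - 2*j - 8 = (j - 4)*(j + 2)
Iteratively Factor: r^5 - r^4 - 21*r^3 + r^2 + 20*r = (r)*(r^4 - r^3 - 21*r^2 + r + 20) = r*(r - 5)*(r^3 + 4*r^2 - r - 4) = r*(r - 5)*(r - 1)*(r^2 + 5*r + 4) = r*(r - 5)*(r - 1)*(r + 4)*(r + 1)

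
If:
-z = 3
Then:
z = -3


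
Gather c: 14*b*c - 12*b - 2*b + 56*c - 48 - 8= -14*b + c*(14*b + 56) - 56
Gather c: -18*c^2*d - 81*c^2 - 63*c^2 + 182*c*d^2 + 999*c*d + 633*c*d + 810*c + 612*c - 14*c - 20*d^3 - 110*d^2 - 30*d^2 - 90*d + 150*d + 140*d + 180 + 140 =c^2*(-18*d - 144) + c*(182*d^2 + 1632*d + 1408) - 20*d^3 - 140*d^2 + 200*d + 320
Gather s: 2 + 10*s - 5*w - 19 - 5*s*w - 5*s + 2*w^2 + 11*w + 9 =s*(5 - 5*w) + 2*w^2 + 6*w - 8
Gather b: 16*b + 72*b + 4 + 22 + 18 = 88*b + 44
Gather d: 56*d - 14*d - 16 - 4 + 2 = 42*d - 18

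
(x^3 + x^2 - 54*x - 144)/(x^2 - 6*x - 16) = (x^2 + 9*x + 18)/(x + 2)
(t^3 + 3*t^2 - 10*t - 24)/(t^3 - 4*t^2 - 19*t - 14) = (t^2 + t - 12)/(t^2 - 6*t - 7)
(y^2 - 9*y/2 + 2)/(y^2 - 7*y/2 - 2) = (2*y - 1)/(2*y + 1)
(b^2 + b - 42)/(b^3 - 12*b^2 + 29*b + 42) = (b + 7)/(b^2 - 6*b - 7)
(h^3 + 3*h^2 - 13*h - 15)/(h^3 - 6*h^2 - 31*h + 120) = (h + 1)/(h - 8)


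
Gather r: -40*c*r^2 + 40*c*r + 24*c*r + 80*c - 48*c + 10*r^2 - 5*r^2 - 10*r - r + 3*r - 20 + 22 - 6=32*c + r^2*(5 - 40*c) + r*(64*c - 8) - 4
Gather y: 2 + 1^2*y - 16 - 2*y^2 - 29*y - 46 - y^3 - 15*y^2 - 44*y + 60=-y^3 - 17*y^2 - 72*y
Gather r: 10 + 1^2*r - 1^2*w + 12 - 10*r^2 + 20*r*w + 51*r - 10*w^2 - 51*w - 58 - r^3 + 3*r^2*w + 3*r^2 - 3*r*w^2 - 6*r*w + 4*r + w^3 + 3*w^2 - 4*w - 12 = -r^3 + r^2*(3*w - 7) + r*(-3*w^2 + 14*w + 56) + w^3 - 7*w^2 - 56*w - 48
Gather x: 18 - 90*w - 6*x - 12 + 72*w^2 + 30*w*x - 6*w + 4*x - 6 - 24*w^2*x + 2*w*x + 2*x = 72*w^2 - 96*w + x*(-24*w^2 + 32*w)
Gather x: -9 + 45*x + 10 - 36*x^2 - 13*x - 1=-36*x^2 + 32*x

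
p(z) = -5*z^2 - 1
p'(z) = -10*z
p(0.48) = -2.15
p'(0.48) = -4.80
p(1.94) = -19.82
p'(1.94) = -19.40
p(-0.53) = -2.40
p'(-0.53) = 5.30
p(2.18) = -24.76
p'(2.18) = -21.80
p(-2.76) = -39.09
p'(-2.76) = 27.60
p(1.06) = -6.62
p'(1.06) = -10.60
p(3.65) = -67.61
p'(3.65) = -36.50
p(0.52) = -2.35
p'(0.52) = -5.20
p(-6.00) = -181.00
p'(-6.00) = 60.00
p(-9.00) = -406.00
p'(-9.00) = 90.00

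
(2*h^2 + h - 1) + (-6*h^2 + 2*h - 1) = -4*h^2 + 3*h - 2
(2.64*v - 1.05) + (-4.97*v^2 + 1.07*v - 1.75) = -4.97*v^2 + 3.71*v - 2.8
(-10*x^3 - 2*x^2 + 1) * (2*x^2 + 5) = -20*x^5 - 4*x^4 - 50*x^3 - 8*x^2 + 5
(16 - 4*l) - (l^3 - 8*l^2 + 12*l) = -l^3 + 8*l^2 - 16*l + 16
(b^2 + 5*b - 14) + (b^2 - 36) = 2*b^2 + 5*b - 50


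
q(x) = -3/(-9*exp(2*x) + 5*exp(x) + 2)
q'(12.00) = 0.00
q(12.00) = 0.00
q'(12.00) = 0.00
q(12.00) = 0.00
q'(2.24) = -0.01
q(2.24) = 0.00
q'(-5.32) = 0.02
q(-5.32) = -1.48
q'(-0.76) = -0.85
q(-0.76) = -1.27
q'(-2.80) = 0.14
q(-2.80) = -1.32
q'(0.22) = -1.97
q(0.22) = 0.52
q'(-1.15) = -0.09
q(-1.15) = -1.12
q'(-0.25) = -111.24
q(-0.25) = -6.89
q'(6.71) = -0.00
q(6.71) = 0.00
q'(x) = -3*(18*exp(2*x) - 5*exp(x))/(-9*exp(2*x) + 5*exp(x) + 2)^2 = (15 - 54*exp(x))*exp(x)/(-9*exp(2*x) + 5*exp(x) + 2)^2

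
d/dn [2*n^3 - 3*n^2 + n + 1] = 6*n^2 - 6*n + 1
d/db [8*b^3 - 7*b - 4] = 24*b^2 - 7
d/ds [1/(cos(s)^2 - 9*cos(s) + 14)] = (2*cos(s) - 9)*sin(s)/(cos(s)^2 - 9*cos(s) + 14)^2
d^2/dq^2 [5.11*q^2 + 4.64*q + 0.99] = 10.2200000000000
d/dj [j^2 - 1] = 2*j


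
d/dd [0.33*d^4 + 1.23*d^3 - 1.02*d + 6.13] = 1.32*d^3 + 3.69*d^2 - 1.02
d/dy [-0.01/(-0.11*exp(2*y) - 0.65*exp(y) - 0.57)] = (-0.0022*exp(y) - 0.0065)*exp(y)/(0.11*exp(2*y) + 0.65*exp(y) + 0.57)^2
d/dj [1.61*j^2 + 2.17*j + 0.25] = 3.22*j + 2.17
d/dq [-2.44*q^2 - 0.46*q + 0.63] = -4.88*q - 0.46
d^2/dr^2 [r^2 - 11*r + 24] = 2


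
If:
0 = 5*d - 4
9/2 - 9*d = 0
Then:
No Solution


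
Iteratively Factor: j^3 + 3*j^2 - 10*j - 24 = (j - 3)*(j^2 + 6*j + 8) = (j - 3)*(j + 4)*(j + 2)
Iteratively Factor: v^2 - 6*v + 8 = (v - 4)*(v - 2)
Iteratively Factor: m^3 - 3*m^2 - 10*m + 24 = (m - 2)*(m^2 - m - 12) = (m - 4)*(m - 2)*(m + 3)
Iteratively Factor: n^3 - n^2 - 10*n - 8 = (n + 2)*(n^2 - 3*n - 4) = (n - 4)*(n + 2)*(n + 1)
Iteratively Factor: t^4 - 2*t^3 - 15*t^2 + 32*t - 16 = (t - 4)*(t^3 + 2*t^2 - 7*t + 4) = (t - 4)*(t - 1)*(t^2 + 3*t - 4) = (t - 4)*(t - 1)^2*(t + 4)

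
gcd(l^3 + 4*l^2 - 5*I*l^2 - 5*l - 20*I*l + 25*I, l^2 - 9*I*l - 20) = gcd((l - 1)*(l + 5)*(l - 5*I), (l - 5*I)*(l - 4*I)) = l - 5*I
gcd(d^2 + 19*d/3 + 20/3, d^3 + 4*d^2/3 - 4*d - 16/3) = d + 4/3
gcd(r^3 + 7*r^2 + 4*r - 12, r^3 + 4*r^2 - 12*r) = r + 6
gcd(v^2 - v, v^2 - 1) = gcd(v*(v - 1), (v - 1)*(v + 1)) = v - 1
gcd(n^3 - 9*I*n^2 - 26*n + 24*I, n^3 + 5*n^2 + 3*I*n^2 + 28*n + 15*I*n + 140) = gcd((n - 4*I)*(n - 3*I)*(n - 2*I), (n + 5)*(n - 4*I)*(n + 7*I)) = n - 4*I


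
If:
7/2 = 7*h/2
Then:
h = 1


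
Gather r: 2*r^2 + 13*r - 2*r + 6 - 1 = 2*r^2 + 11*r + 5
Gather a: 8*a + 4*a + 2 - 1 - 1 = 12*a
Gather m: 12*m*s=12*m*s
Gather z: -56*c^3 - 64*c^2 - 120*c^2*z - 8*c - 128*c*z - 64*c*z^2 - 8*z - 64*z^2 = -56*c^3 - 64*c^2 - 8*c + z^2*(-64*c - 64) + z*(-120*c^2 - 128*c - 8)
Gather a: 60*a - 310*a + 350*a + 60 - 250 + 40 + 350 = 100*a + 200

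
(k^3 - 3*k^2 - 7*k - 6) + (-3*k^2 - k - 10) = k^3 - 6*k^2 - 8*k - 16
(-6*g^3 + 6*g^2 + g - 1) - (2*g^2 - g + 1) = -6*g^3 + 4*g^2 + 2*g - 2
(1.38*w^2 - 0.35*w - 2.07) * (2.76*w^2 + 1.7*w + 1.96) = 3.8088*w^4 + 1.38*w^3 - 3.6034*w^2 - 4.205*w - 4.0572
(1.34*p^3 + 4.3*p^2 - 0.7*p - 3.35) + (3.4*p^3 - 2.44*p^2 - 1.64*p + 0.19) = 4.74*p^3 + 1.86*p^2 - 2.34*p - 3.16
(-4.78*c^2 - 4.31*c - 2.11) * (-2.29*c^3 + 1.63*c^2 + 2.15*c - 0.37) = 10.9462*c^5 + 2.0785*c^4 - 12.4704*c^3 - 10.9372*c^2 - 2.9418*c + 0.7807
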